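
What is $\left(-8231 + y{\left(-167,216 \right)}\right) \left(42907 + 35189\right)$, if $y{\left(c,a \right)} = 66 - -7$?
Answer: $-637107168$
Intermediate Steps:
$y{\left(c,a \right)} = 73$ ($y{\left(c,a \right)} = 66 + 7 = 73$)
$\left(-8231 + y{\left(-167,216 \right)}\right) \left(42907 + 35189\right) = \left(-8231 + 73\right) \left(42907 + 35189\right) = \left(-8158\right) 78096 = -637107168$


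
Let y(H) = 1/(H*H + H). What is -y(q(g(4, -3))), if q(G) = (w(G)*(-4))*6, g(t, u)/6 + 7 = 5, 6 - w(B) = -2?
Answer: -1/36672 ≈ -2.7269e-5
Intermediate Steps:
w(B) = 8 (w(B) = 6 - 1*(-2) = 6 + 2 = 8)
g(t, u) = -12 (g(t, u) = -42 + 6*5 = -42 + 30 = -12)
q(G) = -192 (q(G) = (8*(-4))*6 = -32*6 = -192)
y(H) = 1/(H + H**2) (y(H) = 1/(H**2 + H) = 1/(H + H**2))
-y(q(g(4, -3))) = -1/((-192)*(1 - 192)) = -(-1)/(192*(-191)) = -(-1)*(-1)/(192*191) = -1*1/36672 = -1/36672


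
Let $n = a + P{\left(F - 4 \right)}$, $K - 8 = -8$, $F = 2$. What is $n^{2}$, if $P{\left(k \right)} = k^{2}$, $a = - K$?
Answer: $16$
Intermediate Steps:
$K = 0$ ($K = 8 - 8 = 0$)
$a = 0$ ($a = \left(-1\right) 0 = 0$)
$n = 4$ ($n = 0 + \left(2 - 4\right)^{2} = 0 + \left(-2\right)^{2} = 0 + 4 = 4$)
$n^{2} = 4^{2} = 16$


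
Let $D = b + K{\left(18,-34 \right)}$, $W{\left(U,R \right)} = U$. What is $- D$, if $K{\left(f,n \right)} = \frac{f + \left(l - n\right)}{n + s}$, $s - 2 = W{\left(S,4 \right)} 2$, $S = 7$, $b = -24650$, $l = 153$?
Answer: $\frac{443905}{18} \approx 24661.0$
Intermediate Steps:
$s = 16$ ($s = 2 + 7 \cdot 2 = 2 + 14 = 16$)
$K{\left(f,n \right)} = \frac{153 + f - n}{16 + n}$ ($K{\left(f,n \right)} = \frac{f - \left(-153 + n\right)}{n + 16} = \frac{153 + f - n}{16 + n}$)
$D = - \frac{443905}{18}$ ($D = -24650 + \frac{153 + 18 - -34}{16 - 34} = -24650 + \frac{153 + 18 + 34}{-18} = -24650 - \frac{205}{18} = - \frac{443905}{18} \approx -24661.0$)
$- D = \left(-1\right) \left(- \frac{443905}{18}\right) = \frac{443905}{18}$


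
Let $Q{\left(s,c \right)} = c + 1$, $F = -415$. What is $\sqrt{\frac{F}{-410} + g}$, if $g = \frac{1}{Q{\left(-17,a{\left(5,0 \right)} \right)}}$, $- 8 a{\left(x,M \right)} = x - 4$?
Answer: $\frac{\sqrt{710038}}{574} \approx 1.468$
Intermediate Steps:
$a{\left(x,M \right)} = \frac{1}{2} - \frac{x}{8}$ ($a{\left(x,M \right)} = - \frac{x - 4}{8} = - \frac{-4 + x}{8} = \frac{1}{2} - \frac{x}{8}$)
$Q{\left(s,c \right)} = 1 + c$
$g = \frac{8}{7}$ ($g = \frac{1}{1 + \left(\frac{1}{2} - \frac{5}{8}\right)} = \frac{1}{1 - \frac{1}{8}} = \frac{1}{\frac{7}{8}} = \frac{8}{7} \approx 1.1429$)
$\sqrt{\frac{F}{-410} + g} = \sqrt{- \frac{415}{-410} + \frac{8}{7}} = \sqrt{\left(-415\right) \left(- \frac{1}{410}\right) + \frac{8}{7}} = \sqrt{\frac{83}{82} + \frac{8}{7}} = \sqrt{\frac{1237}{574}} = \frac{\sqrt{710038}}{574}$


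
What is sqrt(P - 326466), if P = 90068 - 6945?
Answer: I*sqrt(243343) ≈ 493.3*I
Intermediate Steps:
P = 83123
sqrt(P - 326466) = sqrt(83123 - 326466) = sqrt(-243343) = I*sqrt(243343)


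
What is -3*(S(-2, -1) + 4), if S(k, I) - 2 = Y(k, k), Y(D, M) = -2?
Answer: -12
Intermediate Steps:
S(k, I) = 0 (S(k, I) = 2 - 2 = 0)
-3*(S(-2, -1) + 4) = -3*(0 + 4) = -3*4 = -12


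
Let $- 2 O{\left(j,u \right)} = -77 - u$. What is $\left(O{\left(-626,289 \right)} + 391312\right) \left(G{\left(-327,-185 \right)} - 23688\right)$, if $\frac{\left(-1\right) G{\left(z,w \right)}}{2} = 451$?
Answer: $-9626862050$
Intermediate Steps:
$G{\left(z,w \right)} = -902$ ($G{\left(z,w \right)} = \left(-2\right) 451 = -902$)
$O{\left(j,u \right)} = \frac{77}{2} + \frac{u}{2}$ ($O{\left(j,u \right)} = - \frac{-77 - u}{2} = \frac{77}{2} + \frac{u}{2}$)
$\left(O{\left(-626,289 \right)} + 391312\right) \left(G{\left(-327,-185 \right)} - 23688\right) = \left(\left(\frac{77}{2} + \frac{1}{2} \cdot 289\right) + 391312\right) \left(-902 - 23688\right) = \left(\left(\frac{77}{2} + \frac{289}{2}\right) + 391312\right) \left(-902 - 23688\right) = \left(183 + 391312\right) \left(-24590\right) = 391495 \left(-24590\right) = -9626862050$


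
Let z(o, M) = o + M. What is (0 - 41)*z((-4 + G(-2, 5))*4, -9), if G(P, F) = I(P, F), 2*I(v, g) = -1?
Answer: 1107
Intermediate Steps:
I(v, g) = -½ (I(v, g) = (½)*(-1) = -½)
G(P, F) = -½
z(o, M) = M + o
(0 - 41)*z((-4 + G(-2, 5))*4, -9) = (0 - 41)*(-9 + (-4 - ½)*4) = -41*(-9 - 9/2*4) = -41*(-9 - 18) = -41*(-27) = 1107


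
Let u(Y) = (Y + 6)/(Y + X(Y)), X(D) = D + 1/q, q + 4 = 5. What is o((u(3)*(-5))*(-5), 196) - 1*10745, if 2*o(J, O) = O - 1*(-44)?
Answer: -10625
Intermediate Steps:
q = 1 (q = -4 + 5 = 1)
X(D) = 1 + D (X(D) = D + 1/1 = D + 1 = 1 + D)
u(Y) = (6 + Y)/(1 + 2*Y) (u(Y) = (Y + 6)/(Y + (1 + Y)) = (6 + Y)/(1 + 2*Y))
o(J, O) = 22 + O/2 (o(J, O) = (O - 1*(-44))/2 = (O + 44)/2 = (44 + O)/2 = 22 + O/2)
o((u(3)*(-5))*(-5), 196) - 1*10745 = (22 + (½)*196) - 1*10745 = (22 + 98) - 10745 = 120 - 10745 = -10625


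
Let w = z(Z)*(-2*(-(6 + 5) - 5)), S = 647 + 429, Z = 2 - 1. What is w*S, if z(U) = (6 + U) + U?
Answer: 275456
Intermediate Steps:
Z = 1
z(U) = 6 + 2*U
S = 1076
w = 256 (w = (6 + 2*1)*(-2*(-(6 + 5) - 5)) = (6 + 2)*(-2*(-1*11 - 5)) = 8*(-2*(-11 - 5)) = 8*(-2*(-16)) = 8*32 = 256)
w*S = 256*1076 = 275456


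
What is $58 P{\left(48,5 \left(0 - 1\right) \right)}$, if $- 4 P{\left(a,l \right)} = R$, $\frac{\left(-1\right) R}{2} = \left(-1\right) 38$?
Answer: $-1102$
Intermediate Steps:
$R = 76$ ($R = - 2 \left(\left(-1\right) 38\right) = \left(-2\right) \left(-38\right) = 76$)
$P{\left(a,l \right)} = -19$ ($P{\left(a,l \right)} = \left(- \frac{1}{4}\right) 76 = -19$)
$58 P{\left(48,5 \left(0 - 1\right) \right)} = 58 \left(-19\right) = -1102$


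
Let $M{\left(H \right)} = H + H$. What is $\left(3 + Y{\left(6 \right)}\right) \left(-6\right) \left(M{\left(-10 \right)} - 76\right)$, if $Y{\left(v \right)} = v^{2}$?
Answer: $22464$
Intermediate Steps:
$M{\left(H \right)} = 2 H$
$\left(3 + Y{\left(6 \right)}\right) \left(-6\right) \left(M{\left(-10 \right)} - 76\right) = \left(3 + 6^{2}\right) \left(-6\right) \left(2 \left(-10\right) - 76\right) = \left(3 + 36\right) \left(-6\right) \left(-20 - 76\right) = 39 \left(-6\right) \left(-96\right) = \left(-234\right) \left(-96\right) = 22464$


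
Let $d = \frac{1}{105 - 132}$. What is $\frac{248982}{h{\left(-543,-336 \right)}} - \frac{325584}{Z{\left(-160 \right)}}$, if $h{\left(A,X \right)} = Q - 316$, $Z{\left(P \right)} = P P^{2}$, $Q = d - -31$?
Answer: $- \frac{107550436131}{123136000} \approx -873.43$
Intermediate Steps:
$d = - \frac{1}{27}$ ($d = \frac{1}{-27} = - \frac{1}{27} \approx -0.037037$)
$Q = \frac{836}{27}$ ($Q = - \frac{1}{27} - -31 = - \frac{1}{27} + 31 = \frac{836}{27} \approx 30.963$)
$Z{\left(P \right)} = P^{3}$
$h{\left(A,X \right)} = - \frac{7696}{27}$ ($h{\left(A,X \right)} = \frac{836}{27} - 316 = - \frac{7696}{27}$)
$\frac{248982}{h{\left(-543,-336 \right)}} - \frac{325584}{Z{\left(-160 \right)}} = \frac{248982}{- \frac{7696}{27}} - \frac{325584}{\left(-160\right)^{3}} = 248982 \left(- \frac{27}{7696}\right) - \frac{325584}{-4096000} = - \frac{3361257}{3848} - - \frac{20349}{256000} = - \frac{3361257}{3848} + \frac{20349}{256000} = - \frac{107550436131}{123136000}$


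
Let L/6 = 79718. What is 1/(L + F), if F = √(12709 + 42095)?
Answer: 39859/19064874005 - √13701/114389244030 ≈ 2.0897e-6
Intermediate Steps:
L = 478308 (L = 6*79718 = 478308)
F = 2*√13701 (F = √54804 = 2*√13701 ≈ 234.10)
1/(L + F) = 1/(478308 + 2*√13701)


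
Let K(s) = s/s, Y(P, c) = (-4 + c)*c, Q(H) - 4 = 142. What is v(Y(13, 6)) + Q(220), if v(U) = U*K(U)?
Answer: 158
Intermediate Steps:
Q(H) = 146 (Q(H) = 4 + 142 = 146)
Y(P, c) = c*(-4 + c)
K(s) = 1
v(U) = U (v(U) = U*1 = U)
v(Y(13, 6)) + Q(220) = 6*(-4 + 6) + 146 = 6*2 + 146 = 12 + 146 = 158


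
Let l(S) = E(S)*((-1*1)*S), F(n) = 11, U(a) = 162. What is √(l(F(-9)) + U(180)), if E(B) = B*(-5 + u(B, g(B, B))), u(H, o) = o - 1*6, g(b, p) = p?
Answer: 9*√2 ≈ 12.728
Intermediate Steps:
u(H, o) = -6 + o (u(H, o) = o - 6 = -6 + o)
E(B) = B*(-11 + B) (E(B) = B*(-5 + (-6 + B)) = B*(-11 + B))
l(S) = -S²*(-11 + S) (l(S) = (S*(-11 + S))*((-1*1)*S) = (S*(-11 + S))*(-S) = -S²*(-11 + S))
√(l(F(-9)) + U(180)) = √(11²*(11 - 1*11) + 162) = √(121*(11 - 11) + 162) = √(121*0 + 162) = √(0 + 162) = √162 = 9*√2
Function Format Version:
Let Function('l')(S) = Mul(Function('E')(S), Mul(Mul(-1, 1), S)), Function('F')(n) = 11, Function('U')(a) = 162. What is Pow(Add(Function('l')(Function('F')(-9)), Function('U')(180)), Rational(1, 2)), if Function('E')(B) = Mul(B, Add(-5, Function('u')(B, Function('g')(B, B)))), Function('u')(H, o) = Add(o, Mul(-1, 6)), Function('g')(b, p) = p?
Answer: Mul(9, Pow(2, Rational(1, 2))) ≈ 12.728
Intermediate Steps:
Function('u')(H, o) = Add(-6, o) (Function('u')(H, o) = Add(o, -6) = Add(-6, o))
Function('E')(B) = Mul(B, Add(-11, B)) (Function('E')(B) = Mul(B, Add(-5, Add(-6, B))) = Mul(B, Add(-11, B)))
Function('l')(S) = Mul(-1, Pow(S, 2), Add(-11, S)) (Function('l')(S) = Mul(Mul(S, Add(-11, S)), Mul(Mul(-1, 1), S)) = Mul(Mul(S, Add(-11, S)), Mul(-1, S)) = Mul(-1, Pow(S, 2), Add(-11, S)))
Pow(Add(Function('l')(Function('F')(-9)), Function('U')(180)), Rational(1, 2)) = Pow(Add(Mul(Pow(11, 2), Add(11, Mul(-1, 11))), 162), Rational(1, 2)) = Pow(Add(Mul(121, Add(11, -11)), 162), Rational(1, 2)) = Pow(Add(Mul(121, 0), 162), Rational(1, 2)) = Pow(Add(0, 162), Rational(1, 2)) = Pow(162, Rational(1, 2)) = Mul(9, Pow(2, Rational(1, 2)))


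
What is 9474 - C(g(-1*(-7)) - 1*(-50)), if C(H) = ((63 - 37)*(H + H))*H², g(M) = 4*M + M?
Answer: -31925026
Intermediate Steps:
g(M) = 5*M
C(H) = 52*H³ (C(H) = (26*(2*H))*H² = (52*H)*H² = 52*H³)
9474 - C(g(-1*(-7)) - 1*(-50)) = 9474 - 52*(5*(-1*(-7)) - 1*(-50))³ = 9474 - 52*(5*7 + 50)³ = 9474 - 52*(35 + 50)³ = 9474 - 52*85³ = 9474 - 52*614125 = 9474 - 1*31934500 = 9474 - 31934500 = -31925026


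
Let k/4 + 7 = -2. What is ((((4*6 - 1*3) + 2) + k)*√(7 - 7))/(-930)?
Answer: 0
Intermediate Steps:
k = -36 (k = -28 + 4*(-2) = -28 - 8 = -36)
((((4*6 - 1*3) + 2) + k)*√(7 - 7))/(-930) = ((((4*6 - 1*3) + 2) - 36)*√(7 - 7))/(-930) = ((((24 - 3) + 2) - 36)*√0)*(-1/930) = (((21 + 2) - 36)*0)*(-1/930) = ((23 - 36)*0)*(-1/930) = -13*0*(-1/930) = 0*(-1/930) = 0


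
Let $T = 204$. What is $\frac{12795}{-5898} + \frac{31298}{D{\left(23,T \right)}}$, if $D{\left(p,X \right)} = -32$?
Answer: $- \frac{15417087}{15728} \approx -980.23$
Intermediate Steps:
$\frac{12795}{-5898} + \frac{31298}{D{\left(23,T \right)}} = \frac{12795}{-5898} + \frac{31298}{-32} = 12795 \left(- \frac{1}{5898}\right) + 31298 \left(- \frac{1}{32}\right) = - \frac{4265}{1966} - \frac{15649}{16} = - \frac{15417087}{15728}$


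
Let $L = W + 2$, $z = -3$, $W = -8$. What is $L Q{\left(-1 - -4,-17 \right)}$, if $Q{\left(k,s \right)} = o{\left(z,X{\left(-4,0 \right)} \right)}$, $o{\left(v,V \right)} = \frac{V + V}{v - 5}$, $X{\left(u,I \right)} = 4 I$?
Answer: $0$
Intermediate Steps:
$L = -6$ ($L = -8 + 2 = -6$)
$o{\left(v,V \right)} = \frac{2 V}{-5 + v}$
$Q{\left(k,s \right)} = 0$ ($Q{\left(k,s \right)} = \frac{2 \cdot 4 \cdot 0}{-5 - 3} = 2 \cdot 0 \frac{1}{-8} = 2 \cdot 0 \left(- \frac{1}{8}\right) = 0$)
$L Q{\left(-1 - -4,-17 \right)} = \left(-6\right) 0 = 0$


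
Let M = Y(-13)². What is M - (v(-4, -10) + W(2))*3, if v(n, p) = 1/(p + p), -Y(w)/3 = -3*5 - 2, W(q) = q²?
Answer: 51783/20 ≈ 2589.1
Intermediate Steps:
Y(w) = 51 (Y(w) = -3*(-3*5 - 2) = -3*(-15 - 2) = -3*(-17) = 51)
v(n, p) = 1/(2*p)
M = 2601 (M = 51² = 2601)
M - (v(-4, -10) + W(2))*3 = 2601 - ((½)/(-10) + 2²)*3 = 2601 - ((½)*(-⅒) + 4)*3 = 2601 - (-1/20 + 4)*3 = 2601 - 79*3/20 = 2601 - 1*237/20 = 2601 - 237/20 = 51783/20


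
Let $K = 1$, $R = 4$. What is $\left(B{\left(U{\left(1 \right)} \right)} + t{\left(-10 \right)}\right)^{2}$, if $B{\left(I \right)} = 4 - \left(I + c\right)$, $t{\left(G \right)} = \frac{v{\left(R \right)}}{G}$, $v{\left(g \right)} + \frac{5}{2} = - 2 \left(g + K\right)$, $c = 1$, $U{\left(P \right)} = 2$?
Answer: $\frac{81}{16} \approx 5.0625$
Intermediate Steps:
$v{\left(g \right)} = - \frac{9}{2} - 2 g$ ($v{\left(g \right)} = - \frac{5}{2} - 2 \left(g + 1\right) = - \frac{5}{2} - 2 \left(1 + g\right) = - \frac{5}{2} - \left(2 + 2 g\right) = - \frac{9}{2} - 2 g$)
$t{\left(G \right)} = - \frac{25}{2 G}$ ($t{\left(G \right)} = \frac{- \frac{9}{2} - 8}{G} = - \frac{25}{2 G}$)
$B{\left(I \right)} = 3 - I$ ($B{\left(I \right)} = 4 - \left(I + 1\right) = 4 - \left(1 + I\right) = 3 - I$)
$\left(B{\left(U{\left(1 \right)} \right)} + t{\left(-10 \right)}\right)^{2} = \left(\left(3 - 2\right) - \frac{25}{2 \left(-10\right)}\right)^{2} = \left(\left(3 - 2\right) - - \frac{5}{4}\right)^{2} = \left(1 + \frac{5}{4}\right)^{2} = \left(\frac{9}{4}\right)^{2} = \frac{81}{16}$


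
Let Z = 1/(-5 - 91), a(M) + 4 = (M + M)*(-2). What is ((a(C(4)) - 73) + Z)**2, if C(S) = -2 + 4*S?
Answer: 163047361/9216 ≈ 17692.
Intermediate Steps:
a(M) = -4 - 4*M (a(M) = -4 + (M + M)*(-2) = -4 + (2*M)*(-2) = -4 - 4*M)
Z = -1/96 (Z = 1/(-96) = -1/96 ≈ -0.010417)
((a(C(4)) - 73) + Z)**2 = (((-4 - 4*(-2 + 4*4)) - 73) - 1/96)**2 = (((-4 - 4*(-2 + 16)) - 73) - 1/96)**2 = (((-4 - 4*14) - 73) - 1/96)**2 = (((-4 - 56) - 73) - 1/96)**2 = ((-60 - 73) - 1/96)**2 = (-133 - 1/96)**2 = (-12769/96)**2 = 163047361/9216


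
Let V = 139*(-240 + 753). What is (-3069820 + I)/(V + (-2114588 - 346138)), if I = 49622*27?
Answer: 1730026/2389419 ≈ 0.72404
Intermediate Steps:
V = 71307 (V = 139*513 = 71307)
I = 1339794
(-3069820 + I)/(V + (-2114588 - 346138)) = (-3069820 + 1339794)/(71307 + (-2114588 - 346138)) = -1730026/(71307 - 2460726) = -1730026/(-2389419) = -1730026*(-1/2389419) = 1730026/2389419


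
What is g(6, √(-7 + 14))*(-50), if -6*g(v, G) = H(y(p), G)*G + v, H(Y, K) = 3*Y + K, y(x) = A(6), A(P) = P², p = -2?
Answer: 325/3 + 900*√7 ≈ 2489.5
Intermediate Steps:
y(x) = 36 (y(x) = 6² = 36)
H(Y, K) = K + 3*Y
g(v, G) = -v/6 - G*(108 + G)/6 (g(v, G) = -((G + 3*36)*G + v)/6 = -((G + 108)*G + v)/6 = -((108 + G)*G + v)/6 = -(G*(108 + G) + v)/6 = -(v + G*(108 + G))/6 = -v/6 - G*(108 + G)/6)
g(6, √(-7 + 14))*(-50) = (-⅙*6 - √(-7 + 14)*(108 + √(-7 + 14))/6)*(-50) = (-1 - √7*(108 + √7)/6)*(-50) = 50 + 25*√7*(108 + √7)/3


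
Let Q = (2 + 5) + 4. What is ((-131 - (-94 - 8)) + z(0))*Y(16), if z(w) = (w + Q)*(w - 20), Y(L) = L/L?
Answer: -249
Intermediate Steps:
Y(L) = 1
Q = 11 (Q = 7 + 4 = 11)
z(w) = (-20 + w)*(11 + w) (z(w) = (w + 11)*(w - 20) = (11 + w)*(-20 + w) = (-20 + w)*(11 + w))
((-131 - (-94 - 8)) + z(0))*Y(16) = ((-131 - (-94 - 8)) + (-220 + 0² - 9*0))*1 = ((-131 - 1*(-102)) + (-220 + 0 + 0))*1 = ((-131 + 102) - 220)*1 = (-29 - 220)*1 = -249*1 = -249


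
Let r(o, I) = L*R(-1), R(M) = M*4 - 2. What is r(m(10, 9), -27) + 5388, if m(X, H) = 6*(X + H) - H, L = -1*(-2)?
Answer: 5376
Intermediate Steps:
L = 2
R(M) = -2 + 4*M (R(M) = 4*M - 2 = -2 + 4*M)
m(X, H) = 5*H + 6*X (m(X, H) = 6*(H + X) - H = (6*H + 6*X) - H = 5*H + 6*X)
r(o, I) = -12 (r(o, I) = 2*(-2 + 4*(-1)) = 2*(-2 - 4) = 2*(-6) = -12)
r(m(10, 9), -27) + 5388 = -12 + 5388 = 5376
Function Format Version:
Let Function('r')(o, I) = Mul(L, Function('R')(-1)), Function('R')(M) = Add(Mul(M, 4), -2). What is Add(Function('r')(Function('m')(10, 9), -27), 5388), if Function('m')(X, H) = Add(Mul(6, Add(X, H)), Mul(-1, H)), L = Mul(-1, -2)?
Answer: 5376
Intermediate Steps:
L = 2
Function('R')(M) = Add(-2, Mul(4, M)) (Function('R')(M) = Add(Mul(4, M), -2) = Add(-2, Mul(4, M)))
Function('m')(X, H) = Add(Mul(5, H), Mul(6, X)) (Function('m')(X, H) = Add(Mul(6, Add(H, X)), Mul(-1, H)) = Add(Add(Mul(6, H), Mul(6, X)), Mul(-1, H)) = Add(Mul(5, H), Mul(6, X)))
Function('r')(o, I) = -12 (Function('r')(o, I) = Mul(2, Add(-2, Mul(4, -1))) = Mul(2, Add(-2, -4)) = Mul(2, -6) = -12)
Add(Function('r')(Function('m')(10, 9), -27), 5388) = Add(-12, 5388) = 5376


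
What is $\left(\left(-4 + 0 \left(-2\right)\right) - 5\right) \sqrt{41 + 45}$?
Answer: $- 9 \sqrt{86} \approx -83.463$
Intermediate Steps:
$\left(\left(-4 + 0 \left(-2\right)\right) - 5\right) \sqrt{41 + 45} = \left(\left(-4 + 0\right) - 5\right) \sqrt{86} = \left(-4 - 5\right) \sqrt{86} = - 9 \sqrt{86}$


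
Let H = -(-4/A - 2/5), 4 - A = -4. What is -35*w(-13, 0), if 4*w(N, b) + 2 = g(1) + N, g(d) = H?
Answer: 987/8 ≈ 123.38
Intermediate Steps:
A = 8 (A = 4 - 1*(-4) = 4 + 4 = 8)
H = 9/10 (H = -(-4/8 - 2/5) = -(-4*1/8 - 2*1/5) = -(-1/2 - 2/5) = -1*(-9/10) = 9/10 ≈ 0.90000)
g(d) = 9/10
w(N, b) = -11/40 + N/4 (w(N, b) = -1/2 + (9/10 + N)/4 = -1/2 + (9/40 + N/4) = -11/40 + N/4)
-35*w(-13, 0) = -35*(-11/40 + (1/4)*(-13)) = -35*(-11/40 - 13/4) = -35*(-141/40) = 987/8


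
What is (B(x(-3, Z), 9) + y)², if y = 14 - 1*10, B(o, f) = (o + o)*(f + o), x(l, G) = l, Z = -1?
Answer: 1024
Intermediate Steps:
B(o, f) = 2*o*(f + o) (B(o, f) = (2*o)*(f + o) = 2*o*(f + o))
y = 4 (y = 14 - 10 = 4)
(B(x(-3, Z), 9) + y)² = (2*(-3)*(9 - 3) + 4)² = (2*(-3)*6 + 4)² = (-36 + 4)² = (-32)² = 1024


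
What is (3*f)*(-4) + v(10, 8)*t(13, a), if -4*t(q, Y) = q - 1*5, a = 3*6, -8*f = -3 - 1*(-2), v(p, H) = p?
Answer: -43/2 ≈ -21.500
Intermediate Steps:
f = 1/8 (f = -(-3 - 1*(-2))/8 = -(-3 + 2)/8 = -1/8*(-1) = 1/8 ≈ 0.12500)
a = 18
t(q, Y) = 5/4 - q/4 (t(q, Y) = -(q - 1*5)/4 = -(q - 5)/4 = -(-5 + q)/4 = 5/4 - q/4)
(3*f)*(-4) + v(10, 8)*t(13, a) = (3*(1/8))*(-4) + 10*(5/4 - 1/4*13) = (3/8)*(-4) + 10*(5/4 - 13/4) = -3/2 + 10*(-2) = -3/2 - 20 = -43/2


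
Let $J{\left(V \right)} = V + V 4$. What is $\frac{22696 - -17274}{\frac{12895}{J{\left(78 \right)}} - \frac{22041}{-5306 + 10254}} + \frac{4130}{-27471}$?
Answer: $\frac{211863517367530}{151663187937} \approx 1396.9$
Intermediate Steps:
$J{\left(V \right)} = 5 V$ ($J{\left(V \right)} = V + 4 V = 5 V$)
$\frac{22696 - -17274}{\frac{12895}{J{\left(78 \right)}} - \frac{22041}{-5306 + 10254}} + \frac{4130}{-27471} = \frac{22696 - -17274}{\frac{12895}{5 \cdot 78} - \frac{22041}{-5306 + 10254}} + \frac{4130}{-27471} = \frac{22696 + 17274}{\frac{12895}{390} - \frac{22041}{4948}} + 4130 \left(- \frac{1}{27471}\right) = \frac{39970}{12895 \cdot \frac{1}{390} - \frac{22041}{4948}} - \frac{4130}{27471} = \frac{39970}{\frac{2579}{78} - \frac{22041}{4948}} - \frac{4130}{27471} = \frac{39970}{\frac{5520847}{192972}} - \frac{4130}{27471} = 39970 \cdot \frac{192972}{5520847} - \frac{4130}{27471} = \frac{7713090840}{5520847} - \frac{4130}{27471} = \frac{211863517367530}{151663187937}$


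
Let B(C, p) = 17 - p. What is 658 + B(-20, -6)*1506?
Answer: 35296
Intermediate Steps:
658 + B(-20, -6)*1506 = 658 + (17 - 1*(-6))*1506 = 658 + (17 + 6)*1506 = 658 + 23*1506 = 658 + 34638 = 35296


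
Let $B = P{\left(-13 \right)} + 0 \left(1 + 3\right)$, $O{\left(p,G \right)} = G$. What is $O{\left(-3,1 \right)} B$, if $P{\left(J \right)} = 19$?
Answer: $19$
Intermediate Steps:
$B = 19$ ($B = 19 + 0 \left(1 + 3\right) = 19 + 0 \cdot 4 = 19 + 0 = 19$)
$O{\left(-3,1 \right)} B = 1 \cdot 19 = 19$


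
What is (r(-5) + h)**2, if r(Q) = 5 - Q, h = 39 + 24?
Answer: 5329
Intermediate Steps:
h = 63
(r(-5) + h)**2 = ((5 - 1*(-5)) + 63)**2 = ((5 + 5) + 63)**2 = (10 + 63)**2 = 73**2 = 5329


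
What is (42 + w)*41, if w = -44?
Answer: -82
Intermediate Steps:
(42 + w)*41 = (42 - 44)*41 = -2*41 = -82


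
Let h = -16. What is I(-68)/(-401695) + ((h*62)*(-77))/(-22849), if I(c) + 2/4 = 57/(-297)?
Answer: -6075244903927/1817309152890 ≈ -3.3430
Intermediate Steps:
I(c) = -137/198 (I(c) = -½ + 57/(-297) = -½ + 57*(-1/297) = -½ - 19/99 = -137/198)
I(-68)/(-401695) + ((h*62)*(-77))/(-22849) = -137/198/(-401695) + (-16*62*(-77))/(-22849) = -137/198*(-1/401695) - 992*(-77)*(-1/22849) = 137/79535610 + 76384*(-1/22849) = 137/79535610 - 76384/22849 = -6075244903927/1817309152890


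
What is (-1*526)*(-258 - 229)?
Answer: 256162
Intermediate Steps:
(-1*526)*(-258 - 229) = -526*(-487) = 256162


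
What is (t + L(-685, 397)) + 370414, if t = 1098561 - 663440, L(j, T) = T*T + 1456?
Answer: 964600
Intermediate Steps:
L(j, T) = 1456 + T² (L(j, T) = T² + 1456 = 1456 + T²)
t = 435121
(t + L(-685, 397)) + 370414 = (435121 + (1456 + 397²)) + 370414 = (435121 + (1456 + 157609)) + 370414 = (435121 + 159065) + 370414 = 594186 + 370414 = 964600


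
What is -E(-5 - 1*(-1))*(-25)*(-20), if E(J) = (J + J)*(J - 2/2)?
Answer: -20000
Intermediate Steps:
E(J) = 2*J*(-1 + J) (E(J) = (2*J)*(J - 2*½) = (2*J)*(J - 1) = (2*J)*(-1 + J) = 2*J*(-1 + J))
-E(-5 - 1*(-1))*(-25)*(-20) = -(2*(-5 - 1*(-1))*(-1 + (-5 - 1*(-1))))*(-25)*(-20) = -(2*(-5 + 1)*(-1 + (-5 + 1)))*(-25)*(-20) = -(2*(-4)*(-1 - 4))*(-25)*(-20) = -(2*(-4)*(-5))*(-25)*(-20) = -40*(-25)*(-20) = -(-1000)*(-20) = -1*20000 = -20000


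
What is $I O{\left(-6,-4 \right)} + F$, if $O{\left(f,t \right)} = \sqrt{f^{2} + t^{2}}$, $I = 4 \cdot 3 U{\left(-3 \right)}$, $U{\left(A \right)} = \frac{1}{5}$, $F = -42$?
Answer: $-42 + \frac{24 \sqrt{13}}{5} \approx -24.693$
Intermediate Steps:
$U{\left(A \right)} = \frac{1}{5}$
$I = \frac{12}{5}$ ($I = 4 \cdot 3 \cdot \frac{1}{5} = 12 \cdot \frac{1}{5} = \frac{12}{5} \approx 2.4$)
$I O{\left(-6,-4 \right)} + F = \frac{12 \sqrt{\left(-6\right)^{2} + \left(-4\right)^{2}}}{5} - 42 = \frac{12 \sqrt{36 + 16}}{5} - 42 = \frac{12 \sqrt{52}}{5} - 42 = \frac{12 \cdot 2 \sqrt{13}}{5} - 42 = \frac{24 \sqrt{13}}{5} - 42 = -42 + \frac{24 \sqrt{13}}{5}$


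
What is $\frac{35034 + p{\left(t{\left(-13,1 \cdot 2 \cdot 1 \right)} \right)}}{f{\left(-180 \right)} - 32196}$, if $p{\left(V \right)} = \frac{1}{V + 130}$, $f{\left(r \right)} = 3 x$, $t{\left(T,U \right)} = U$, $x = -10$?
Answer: $- \frac{4624489}{4253832} \approx -1.0871$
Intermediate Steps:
$f{\left(r \right)} = -30$ ($f{\left(r \right)} = 3 \left(-10\right) = -30$)
$p{\left(V \right)} = \frac{1}{130 + V}$
$\frac{35034 + p{\left(t{\left(-13,1 \cdot 2 \cdot 1 \right)} \right)}}{f{\left(-180 \right)} - 32196} = \frac{35034 + \frac{1}{130 + 1 \cdot 2 \cdot 1}}{-30 - 32196} = \frac{35034 + \frac{1}{130 + 2 \cdot 1}}{-32226} = \left(35034 + \frac{1}{130 + 2}\right) \left(- \frac{1}{32226}\right) = \left(35034 + \frac{1}{132}\right) \left(- \frac{1}{32226}\right) = \frac{4624489}{132} \left(- \frac{1}{32226}\right) = - \frac{4624489}{4253832}$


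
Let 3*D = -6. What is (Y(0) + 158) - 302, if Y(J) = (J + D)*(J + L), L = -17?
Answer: -110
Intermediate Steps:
D = -2 (D = (1/3)*(-6) = -2)
Y(J) = (-17 + J)*(-2 + J) (Y(J) = (J - 2)*(J - 17) = (-2 + J)*(-17 + J) = (-17 + J)*(-2 + J))
(Y(0) + 158) - 302 = ((34 + 0**2 - 19*0) + 158) - 302 = ((34 + 0 + 0) + 158) - 302 = (34 + 158) - 302 = 192 - 302 = -110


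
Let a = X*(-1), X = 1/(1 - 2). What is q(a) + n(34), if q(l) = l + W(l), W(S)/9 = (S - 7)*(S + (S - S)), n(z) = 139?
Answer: 86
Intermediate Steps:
W(S) = 9*S*(-7 + S) (W(S) = 9*((S - 7)*(S + (S - S))) = 9*((-7 + S)*(S + 0)) = 9*((-7 + S)*S) = 9*(S*(-7 + S)) = 9*S*(-7 + S))
X = -1 (X = 1/(-1) = -1)
a = 1 (a = -1*(-1) = 1)
q(l) = l + 9*l*(-7 + l)
q(a) + n(34) = 1*(-62 + 9*1) + 139 = 1*(-62 + 9) + 139 = 1*(-53) + 139 = -53 + 139 = 86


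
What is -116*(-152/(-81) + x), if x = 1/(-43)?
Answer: -748780/3483 ≈ -214.98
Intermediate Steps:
x = -1/43 ≈ -0.023256
-116*(-152/(-81) + x) = -116*(-152/(-81) - 1/43) = -116*(-152*(-1/81) - 1/43) = -116*(152/81 - 1/43) = -116*6455/3483 = -748780/3483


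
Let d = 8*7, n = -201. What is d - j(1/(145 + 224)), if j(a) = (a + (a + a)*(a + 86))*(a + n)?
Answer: 7548441856/50243409 ≈ 150.24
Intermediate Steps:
d = 56
j(a) = (-201 + a)*(a + 2*a*(86 + a)) (j(a) = (a + (a + a)*(a + 86))*(a - 201) = (a + (2*a)*(86 + a))*(-201 + a) = (a + 2*a*(86 + a))*(-201 + a) = (-201 + a)*(a + 2*a*(86 + a)))
d - j(1/(145 + 224)) = 56 - (-34773 - 229/(145 + 224) + 2*(1/(145 + 224))**2)/(145 + 224) = 56 - (-34773 - 229/369 + 2*(1/369)**2)/369 = 56 - (-34773 - 229*1/369 + 2*(1/369)**2)/369 = 56 - (-34773 - 229/369 + 2*(1/136161))/369 = 56 - (-34773 - 229/369 + 2/136161)/369 = 56 - (-4734810952)/(369*136161) = 56 - 1*(-4734810952/50243409) = 56 + 4734810952/50243409 = 7548441856/50243409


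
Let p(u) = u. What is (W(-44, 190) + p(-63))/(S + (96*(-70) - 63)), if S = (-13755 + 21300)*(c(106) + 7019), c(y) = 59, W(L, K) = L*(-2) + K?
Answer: 215/53396727 ≈ 4.0265e-6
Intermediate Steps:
W(L, K) = K - 2*L (W(L, K) = -2*L + K = K - 2*L)
S = 53403510 (S = (-13755 + 21300)*(59 + 7019) = 7545*7078 = 53403510)
(W(-44, 190) + p(-63))/(S + (96*(-70) - 63)) = ((190 - 2*(-44)) - 63)/(53403510 + (96*(-70) - 63)) = ((190 + 88) - 63)/(53403510 + (-6720 - 63)) = (278 - 63)/(53403510 - 6783) = 215/53396727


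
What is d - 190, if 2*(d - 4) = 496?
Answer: 62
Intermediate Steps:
d = 252 (d = 4 + (1/2)*496 = 4 + 248 = 252)
d - 190 = 252 - 190 = 62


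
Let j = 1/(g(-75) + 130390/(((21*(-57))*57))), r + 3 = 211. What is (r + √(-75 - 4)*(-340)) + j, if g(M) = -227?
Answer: 3248553355/15618373 - 340*I*√79 ≈ 208.0 - 3022.0*I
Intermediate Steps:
r = 208 (r = -3 + 211 = 208)
j = -68229/15618373 (j = 1/(-227 + 130390/(((21*(-57))*57))) = 1/(-227 + 130390/((-1197*57))) = 1/(-227 + 130390/(-68229)) = 1/(-227 + 130390*(-1/68229)) = 1/(-227 - 130390/68229) = 1/(-15618373/68229) = -68229/15618373 ≈ -0.0043685)
(r + √(-75 - 4)*(-340)) + j = (208 + √(-75 - 4)*(-340)) - 68229/15618373 = (208 + √(-79)*(-340)) - 68229/15618373 = (208 + (I*√79)*(-340)) - 68229/15618373 = (208 - 340*I*√79) - 68229/15618373 = 3248553355/15618373 - 340*I*√79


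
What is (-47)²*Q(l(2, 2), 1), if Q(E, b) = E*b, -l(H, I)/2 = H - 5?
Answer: 13254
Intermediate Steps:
l(H, I) = 10 - 2*H (l(H, I) = -2*(H - 5) = -2*(-5 + H) = 10 - 2*H)
(-47)²*Q(l(2, 2), 1) = (-47)²*((10 - 2*2)*1) = 2209*((10 - 4)*1) = 2209*(6*1) = 2209*6 = 13254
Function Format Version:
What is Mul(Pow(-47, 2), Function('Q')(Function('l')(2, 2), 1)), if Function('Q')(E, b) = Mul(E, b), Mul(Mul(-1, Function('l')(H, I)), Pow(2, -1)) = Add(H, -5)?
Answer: 13254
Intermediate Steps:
Function('l')(H, I) = Add(10, Mul(-2, H)) (Function('l')(H, I) = Mul(-2, Add(H, -5)) = Mul(-2, Add(-5, H)) = Add(10, Mul(-2, H)))
Mul(Pow(-47, 2), Function('Q')(Function('l')(2, 2), 1)) = Mul(Pow(-47, 2), Mul(Add(10, Mul(-2, 2)), 1)) = Mul(2209, Mul(Add(10, -4), 1)) = Mul(2209, Mul(6, 1)) = Mul(2209, 6) = 13254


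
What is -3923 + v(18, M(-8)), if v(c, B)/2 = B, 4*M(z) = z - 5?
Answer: -7859/2 ≈ -3929.5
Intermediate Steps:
M(z) = -5/4 + z/4 (M(z) = (z - 5)/4 = (-5 + z)/4 = -5/4 + z/4)
v(c, B) = 2*B
-3923 + v(18, M(-8)) = -3923 + 2*(-5/4 + (¼)*(-8)) = -3923 + 2*(-5/4 - 2) = -3923 + 2*(-13/4) = -3923 - 13/2 = -7859/2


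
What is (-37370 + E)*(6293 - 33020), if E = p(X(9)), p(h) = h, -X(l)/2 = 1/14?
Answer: 6991542657/7 ≈ 9.9879e+8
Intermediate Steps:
X(l) = -⅐ (X(l) = -2/14 = -2*1/14 = -⅐)
E = -⅐ ≈ -0.14286
(-37370 + E)*(6293 - 33020) = (-37370 - ⅐)*(6293 - 33020) = -261591/7*(-26727) = 6991542657/7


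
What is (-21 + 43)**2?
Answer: 484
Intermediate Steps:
(-21 + 43)**2 = 22**2 = 484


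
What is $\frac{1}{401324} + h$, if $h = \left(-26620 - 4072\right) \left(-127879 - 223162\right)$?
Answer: $\frac{4323925123892529}{401324} \approx 1.0774 \cdot 10^{10}$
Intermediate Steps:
$h = 10774150372$ ($h = \left(-30692\right) \left(-351041\right) = 10774150372$)
$\frac{1}{401324} + h = \frac{1}{401324} + 10774150372 = \frac{4323925123892529}{401324}$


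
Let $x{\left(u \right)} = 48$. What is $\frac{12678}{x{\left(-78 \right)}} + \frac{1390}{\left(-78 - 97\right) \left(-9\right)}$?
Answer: $\frac{667819}{2520} \approx 265.01$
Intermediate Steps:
$\frac{12678}{x{\left(-78 \right)}} + \frac{1390}{\left(-78 - 97\right) \left(-9\right)} = \frac{12678}{48} + \frac{1390}{\left(-78 - 97\right) \left(-9\right)} = 12678 \cdot \frac{1}{48} + \frac{1390}{\left(-175\right) \left(-9\right)} = \frac{2113}{8} + \frac{1390}{1575} = \frac{2113}{8} + 1390 \cdot \frac{1}{1575} = \frac{2113}{8} + \frac{278}{315} = \frac{667819}{2520}$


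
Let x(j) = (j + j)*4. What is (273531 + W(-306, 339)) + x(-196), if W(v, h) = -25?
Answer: 271938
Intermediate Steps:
x(j) = 8*j (x(j) = (2*j)*4 = 8*j)
(273531 + W(-306, 339)) + x(-196) = (273531 - 25) + 8*(-196) = 273506 - 1568 = 271938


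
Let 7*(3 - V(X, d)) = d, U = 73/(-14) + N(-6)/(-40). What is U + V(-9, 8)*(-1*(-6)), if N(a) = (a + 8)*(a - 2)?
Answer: 443/70 ≈ 6.3286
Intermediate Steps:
N(a) = (-2 + a)*(8 + a) (N(a) = (8 + a)*(-2 + a) = (-2 + a)*(8 + a))
U = -337/70 (U = 73/(-14) + (-16 + (-6)² + 6*(-6))/(-40) = 73*(-1/14) + (-16 + 36 - 36)*(-1/40) = -73/14 - 16*(-1/40) = -73/14 + ⅖ = -337/70 ≈ -4.8143)
V(X, d) = 3 - d/7
U + V(-9, 8)*(-1*(-6)) = -337/70 + (3 - ⅐*8)*(-1*(-6)) = -337/70 + (3 - 8/7)*6 = -337/70 + (13/7)*6 = -337/70 + 78/7 = 443/70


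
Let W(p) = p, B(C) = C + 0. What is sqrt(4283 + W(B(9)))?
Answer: 2*sqrt(1073) ≈ 65.513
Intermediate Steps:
B(C) = C
sqrt(4283 + W(B(9))) = sqrt(4283 + 9) = sqrt(4292) = 2*sqrt(1073)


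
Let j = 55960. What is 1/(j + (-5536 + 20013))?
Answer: 1/70437 ≈ 1.4197e-5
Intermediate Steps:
1/(j + (-5536 + 20013)) = 1/(55960 + (-5536 + 20013)) = 1/(55960 + 14477) = 1/70437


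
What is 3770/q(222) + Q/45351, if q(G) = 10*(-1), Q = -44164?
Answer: -17141491/45351 ≈ -377.97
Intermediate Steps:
q(G) = -10
3770/q(222) + Q/45351 = 3770/(-10) - 44164/45351 = 3770*(-1/10) - 44164*1/45351 = -377 - 44164/45351 = -17141491/45351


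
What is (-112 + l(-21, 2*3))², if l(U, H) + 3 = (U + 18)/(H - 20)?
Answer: 2582449/196 ≈ 13176.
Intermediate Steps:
l(U, H) = -3 + (18 + U)/(-20 + H) (l(U, H) = -3 + (U + 18)/(H - 20) = -3 + (18 + U)/(-20 + H))
(-112 + l(-21, 2*3))² = (-112 + (78 - 21 - 6*3)/(-20 + 2*3))² = (-112 + (78 - 21 - 3*6)/(-20 + 6))² = (-112 + (78 - 21 - 18)/(-14))² = (-112 - 1/14*39)² = (-112 - 39/14)² = (-1607/14)² = 2582449/196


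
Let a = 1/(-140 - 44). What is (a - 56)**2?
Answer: 106193025/33856 ≈ 3136.6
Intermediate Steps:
a = -1/184 (a = 1/(-184) = -1/184 ≈ -0.0054348)
(a - 56)**2 = (-1/184 - 56)**2 = (-10305/184)**2 = 106193025/33856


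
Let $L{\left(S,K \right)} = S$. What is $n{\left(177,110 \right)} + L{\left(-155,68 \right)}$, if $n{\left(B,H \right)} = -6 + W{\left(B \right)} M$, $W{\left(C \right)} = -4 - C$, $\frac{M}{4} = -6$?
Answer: $4183$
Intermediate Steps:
$M = -24$ ($M = 4 \left(-6\right) = -24$)
$n{\left(B,H \right)} = 90 + 24 B$ ($n{\left(B,H \right)} = -6 + \left(-4 - B\right) \left(-24\right) = -6 + \left(96 + 24 B\right) = 90 + 24 B$)
$n{\left(177,110 \right)} + L{\left(-155,68 \right)} = \left(90 + 24 \cdot 177\right) - 155 = \left(90 + 4248\right) - 155 = 4338 - 155 = 4183$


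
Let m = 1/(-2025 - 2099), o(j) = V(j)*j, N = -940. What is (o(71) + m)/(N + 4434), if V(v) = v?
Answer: 20789083/14409256 ≈ 1.4428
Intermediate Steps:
o(j) = j² (o(j) = j*j = j²)
m = -1/4124 (m = 1/(-4124) = -1/4124 ≈ -0.00024248)
(o(71) + m)/(N + 4434) = (71² - 1/4124)/(-940 + 4434) = (5041 - 1/4124)/3494 = (20789083/4124)*(1/3494) = 20789083/14409256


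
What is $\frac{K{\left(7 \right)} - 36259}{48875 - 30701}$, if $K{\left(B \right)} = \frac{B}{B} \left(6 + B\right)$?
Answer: $- \frac{6041}{3029} \approx -1.9944$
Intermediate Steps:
$K{\left(B \right)} = 6 + B$ ($K{\left(B \right)} = 1 \left(6 + B\right) = 6 + B$)
$\frac{K{\left(7 \right)} - 36259}{48875 - 30701} = \frac{\left(6 + 7\right) - 36259}{48875 - 30701} = \frac{13 - 36259}{18174} = \left(-36246\right) \frac{1}{18174} = - \frac{6041}{3029}$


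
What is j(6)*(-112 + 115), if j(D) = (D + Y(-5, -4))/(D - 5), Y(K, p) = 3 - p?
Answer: 39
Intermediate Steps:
j(D) = (7 + D)/(-5 + D) (j(D) = (D + (3 - 1*(-4)))/(D - 5) = (D + (3 + 4))/(-5 + D) = (D + 7)/(-5 + D) = (7 + D)/(-5 + D))
j(6)*(-112 + 115) = ((7 + 6)/(-5 + 6))*(-112 + 115) = (13/1)*3 = (1*13)*3 = 13*3 = 39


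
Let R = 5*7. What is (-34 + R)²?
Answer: 1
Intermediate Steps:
R = 35
(-34 + R)² = (-34 + 35)² = 1² = 1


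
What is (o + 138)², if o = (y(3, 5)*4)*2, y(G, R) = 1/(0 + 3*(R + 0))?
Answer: 4318084/225 ≈ 19192.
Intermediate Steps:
y(G, R) = 1/(3*R) (y(G, R) = 1/(0 + 3*R) = 1/(3*R))
o = 8/15 (o = (((⅓)/5)*4)*2 = (((⅓)*(⅕))*4)*2 = ((1/15)*4)*2 = (4/15)*2 = 8/15 ≈ 0.53333)
(o + 138)² = (8/15 + 138)² = (2078/15)² = 4318084/225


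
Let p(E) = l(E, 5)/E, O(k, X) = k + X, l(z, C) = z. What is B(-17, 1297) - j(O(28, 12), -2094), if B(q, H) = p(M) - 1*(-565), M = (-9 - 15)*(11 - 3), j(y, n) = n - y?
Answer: 2700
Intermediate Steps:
O(k, X) = X + k
M = -192 (M = -24*8 = -192)
p(E) = 1 (p(E) = E/E = 1)
B(q, H) = 566 (B(q, H) = 1 - 1*(-565) = 1 + 565 = 566)
B(-17, 1297) - j(O(28, 12), -2094) = 566 - (-2094 - (12 + 28)) = 566 - (-2094 - 1*40) = 566 - (-2094 - 40) = 566 - 1*(-2134) = 566 + 2134 = 2700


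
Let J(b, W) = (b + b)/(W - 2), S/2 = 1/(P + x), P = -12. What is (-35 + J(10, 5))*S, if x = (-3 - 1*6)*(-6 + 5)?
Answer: 170/9 ≈ 18.889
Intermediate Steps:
x = 9 (x = (-3 - 6)*(-1) = -9*(-1) = 9)
S = -⅔ (S = 2/(-12 + 9) = 2/(-3) = 2*(-⅓) = -⅔ ≈ -0.66667)
J(b, W) = 2*b/(-2 + W) (J(b, W) = (2*b)/(-2 + W) = 2*b/(-2 + W))
(-35 + J(10, 5))*S = (-35 + 2*10/(-2 + 5))*(-⅔) = (-35 + 2*10/3)*(-⅔) = (-35 + 2*10*(⅓))*(-⅔) = (-35 + 20/3)*(-⅔) = -85/3*(-⅔) = 170/9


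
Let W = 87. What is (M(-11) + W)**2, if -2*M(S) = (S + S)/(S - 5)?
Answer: 1907161/256 ≈ 7449.8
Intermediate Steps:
M(S) = -S/(-5 + S) (M(S) = -(S + S)/(2*(S - 5)) = -2*S/(2*(-5 + S)) = -S/(-5 + S))
(M(-11) + W)**2 = (-1*(-11)/(-5 - 11) + 87)**2 = (-1*(-11)/(-16) + 87)**2 = (-1*(-11)*(-1/16) + 87)**2 = (-11/16 + 87)**2 = (1381/16)**2 = 1907161/256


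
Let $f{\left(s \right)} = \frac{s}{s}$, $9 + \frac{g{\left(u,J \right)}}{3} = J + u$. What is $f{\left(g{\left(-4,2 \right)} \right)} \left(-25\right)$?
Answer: $-25$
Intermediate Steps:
$g{\left(u,J \right)} = -27 + 3 J + 3 u$ ($g{\left(u,J \right)} = -27 + 3 \left(J + u\right) = -27 + \left(3 J + 3 u\right) = -27 + 3 J + 3 u$)
$f{\left(s \right)} = 1$
$f{\left(g{\left(-4,2 \right)} \right)} \left(-25\right) = 1 \left(-25\right) = -25$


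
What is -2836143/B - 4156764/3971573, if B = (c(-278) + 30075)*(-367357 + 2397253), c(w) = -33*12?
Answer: -27826298787708035/26585393429471448 ≈ -1.0467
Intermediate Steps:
c(w) = -396
B = 60245283384 (B = (-396 + 30075)*(-367357 + 2397253) = 29679*2029896 = 60245283384)
-2836143/B - 4156764/3971573 = -2836143/60245283384 - 4156764/3971573 = -2836143*1/60245283384 - 4156764*1/3971573 = -315127/6693920376 - 4156764/3971573 = -27826298787708035/26585393429471448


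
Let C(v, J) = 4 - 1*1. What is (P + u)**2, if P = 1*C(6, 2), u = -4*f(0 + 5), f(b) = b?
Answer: 289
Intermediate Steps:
C(v, J) = 3 (C(v, J) = 4 - 1 = 3)
u = -20 (u = -4*(0 + 5) = -4*5 = -20)
P = 3 (P = 1*3 = 3)
(P + u)**2 = (3 - 20)**2 = (-17)**2 = 289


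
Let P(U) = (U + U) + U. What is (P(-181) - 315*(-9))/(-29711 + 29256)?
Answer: -2292/455 ≈ -5.0374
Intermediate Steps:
P(U) = 3*U (P(U) = 2*U + U = 3*U)
(P(-181) - 315*(-9))/(-29711 + 29256) = (3*(-181) - 315*(-9))/(-29711 + 29256) = (-543 + 2835)/(-455) = 2292*(-1/455) = -2292/455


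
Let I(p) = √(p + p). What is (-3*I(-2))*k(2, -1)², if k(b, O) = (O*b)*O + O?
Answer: -6*I ≈ -6.0*I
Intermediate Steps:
I(p) = √2*√p (I(p) = √(2*p) = √2*√p)
k(b, O) = O + b*O² (k(b, O) = b*O² + O = O + b*O²)
(-3*I(-2))*k(2, -1)² = (-3*√2*√(-2))*(-(1 - 1*2))² = (-3*√2*I*√2)*(-(1 - 2))² = (-6*I)*(-1*(-1))² = -6*I*1² = -6*I*1 = -6*I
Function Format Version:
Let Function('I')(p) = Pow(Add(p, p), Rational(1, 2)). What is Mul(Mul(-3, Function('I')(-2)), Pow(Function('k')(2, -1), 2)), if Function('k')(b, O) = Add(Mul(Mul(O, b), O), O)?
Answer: Mul(-6, I) ≈ Mul(-6.0000, I)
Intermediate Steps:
Function('I')(p) = Mul(Pow(2, Rational(1, 2)), Pow(p, Rational(1, 2))) (Function('I')(p) = Pow(Mul(2, p), Rational(1, 2)) = Mul(Pow(2, Rational(1, 2)), Pow(p, Rational(1, 2))))
Function('k')(b, O) = Add(O, Mul(b, Pow(O, 2))) (Function('k')(b, O) = Add(Mul(b, Pow(O, 2)), O) = Add(O, Mul(b, Pow(O, 2))))
Mul(Mul(-3, Function('I')(-2)), Pow(Function('k')(2, -1), 2)) = Mul(Mul(-3, Mul(Pow(2, Rational(1, 2)), Pow(-2, Rational(1, 2)))), Pow(Mul(-1, Add(1, Mul(-1, 2))), 2)) = Mul(Mul(-3, Mul(Pow(2, Rational(1, 2)), Mul(I, Pow(2, Rational(1, 2))))), Pow(Mul(-1, Add(1, -2)), 2)) = Mul(Mul(-3, Mul(2, I)), Pow(Mul(-1, -1), 2)) = Mul(Mul(-6, I), Pow(1, 2)) = Mul(Mul(-6, I), 1) = Mul(-6, I)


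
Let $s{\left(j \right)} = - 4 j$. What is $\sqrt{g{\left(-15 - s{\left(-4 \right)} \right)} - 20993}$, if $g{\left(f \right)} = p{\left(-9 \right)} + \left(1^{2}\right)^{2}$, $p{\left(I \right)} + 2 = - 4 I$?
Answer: $i \sqrt{20958} \approx 144.77 i$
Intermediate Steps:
$p{\left(I \right)} = -2 - 4 I$
$g{\left(f \right)} = 35$ ($g{\left(f \right)} = \left(-2 - -36\right) + \left(1^{2}\right)^{2} = \left(-2 + 36\right) + 1^{2} = 34 + 1 = 35$)
$\sqrt{g{\left(-15 - s{\left(-4 \right)} \right)} - 20993} = \sqrt{35 - 20993} = \sqrt{-20958} = i \sqrt{20958}$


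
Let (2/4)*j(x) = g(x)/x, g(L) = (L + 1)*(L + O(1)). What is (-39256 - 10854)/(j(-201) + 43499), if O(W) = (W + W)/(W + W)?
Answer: -10072110/8663299 ≈ -1.1626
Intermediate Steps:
O(W) = 1 (O(W) = (2*W)/((2*W)) = (2*W)*(1/(2*W)) = 1)
g(L) = (1 + L)² (g(L) = (L + 1)*(L + 1) = (1 + L)*(1 + L) = (1 + L)²)
j(x) = 2*(1 + x² + 2*x)/x (j(x) = 2*((1 + x² + 2*x)/x) = 2*(1 + x² + 2*x)/x)
(-39256 - 10854)/(j(-201) + 43499) = (-39256 - 10854)/((4 + 2*(-201) + 2/(-201)) + 43499) = -50110/((4 - 402 + 2*(-1/201)) + 43499) = -50110/((4 - 402 - 2/201) + 43499) = -50110/(-80000/201 + 43499) = -50110/8663299/201 = -50110*201/8663299 = -10072110/8663299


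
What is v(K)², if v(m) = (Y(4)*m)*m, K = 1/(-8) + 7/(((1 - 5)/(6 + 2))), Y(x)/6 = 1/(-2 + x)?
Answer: 1467426249/4096 ≈ 3.5826e+5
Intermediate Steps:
Y(x) = 6/(-2 + x)
K = -113/8 (K = 1*(-⅛) + 7/((-4/8)) = -⅛ + 7/((-4*⅛)) = -⅛ + 7/(-½) = -⅛ + 7*(-2) = -⅛ - 14 = -113/8 ≈ -14.125)
v(m) = 3*m² (v(m) = ((6/(-2 + 4))*m)*m = ((6/2)*m)*m = ((6*(½))*m)*m = (3*m)*m = 3*m²)
v(K)² = (3*(-113/8)²)² = (3*(12769/64))² = (38307/64)² = 1467426249/4096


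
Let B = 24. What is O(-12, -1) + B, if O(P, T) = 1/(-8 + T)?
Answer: 215/9 ≈ 23.889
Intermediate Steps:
O(-12, -1) + B = 1/(-8 - 1) + 24 = 1/(-9) + 24 = -⅑ + 24 = 215/9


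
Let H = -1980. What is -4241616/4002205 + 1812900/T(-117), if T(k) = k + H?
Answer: -2421497371084/2797541295 ≈ -865.58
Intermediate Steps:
T(k) = -1980 + k (T(k) = k - 1980 = -1980 + k)
-4241616/4002205 + 1812900/T(-117) = -4241616/4002205 + 1812900/(-1980 - 117) = -4241616*1/4002205 + 1812900/(-2097) = -4241616/4002205 + 1812900*(-1/2097) = -4241616/4002205 - 604300/699 = -2421497371084/2797541295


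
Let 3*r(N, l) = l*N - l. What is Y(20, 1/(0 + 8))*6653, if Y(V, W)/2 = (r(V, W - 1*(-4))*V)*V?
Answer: 139047700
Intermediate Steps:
r(N, l) = -l/3 + N*l/3 (r(N, l) = (l*N - l)/3 = (N*l - l)/3 = (-l + N*l)/3 = -l/3 + N*l/3)
Y(V, W) = 2*V²*(-1 + V)*(4 + W)/3 (Y(V, W) = 2*((((W - 1*(-4))*(-1 + V)/3)*V)*V) = 2*((((W + 4)*(-1 + V)/3)*V)*V) = 2*((((4 + W)*(-1 + V)/3)*V)*V) = 2*((((-1 + V)*(4 + W)/3)*V)*V) = 2*((V*(-1 + V)*(4 + W)/3)*V) = 2*(V²*(-1 + V)*(4 + W)/3) = 2*V²*(-1 + V)*(4 + W)/3)
Y(20, 1/(0 + 8))*6653 = ((⅔)*20²*(-1 + 20)*(4 + 1/(0 + 8)))*6653 = ((⅔)*400*19*(4 + 1/8))*6653 = ((⅔)*400*19*(4 + ⅛))*6653 = ((⅔)*400*19*(33/8))*6653 = 20900*6653 = 139047700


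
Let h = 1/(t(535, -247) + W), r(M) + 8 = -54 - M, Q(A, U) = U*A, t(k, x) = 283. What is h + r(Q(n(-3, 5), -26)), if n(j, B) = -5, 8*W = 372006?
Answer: -35929916/187135 ≈ -192.00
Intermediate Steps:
W = 186003/4 (W = (⅛)*372006 = 186003/4 ≈ 46501.)
Q(A, U) = A*U
r(M) = -62 - M (r(M) = -8 + (-54 - M) = -62 - M)
h = 4/187135 (h = 1/(283 + 186003/4) = 1/(187135/4) = 4/187135 ≈ 2.1375e-5)
h + r(Q(n(-3, 5), -26)) = 4/187135 + (-62 - (-5)*(-26)) = 4/187135 + (-62 - 1*130) = 4/187135 + (-62 - 130) = 4/187135 - 192 = -35929916/187135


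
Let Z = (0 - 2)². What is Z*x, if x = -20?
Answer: -80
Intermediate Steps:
Z = 4 (Z = (-2)² = 4)
Z*x = 4*(-20) = -80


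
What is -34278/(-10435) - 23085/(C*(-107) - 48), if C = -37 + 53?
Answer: 60244251/3673120 ≈ 16.401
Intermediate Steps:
C = 16
-34278/(-10435) - 23085/(C*(-107) - 48) = -34278/(-10435) - 23085/(16*(-107) - 48) = -34278*(-1/10435) - 23085/(-1712 - 48) = 34278/10435 - 23085/(-1760) = 34278/10435 - 23085*(-1/1760) = 34278/10435 + 4617/352 = 60244251/3673120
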